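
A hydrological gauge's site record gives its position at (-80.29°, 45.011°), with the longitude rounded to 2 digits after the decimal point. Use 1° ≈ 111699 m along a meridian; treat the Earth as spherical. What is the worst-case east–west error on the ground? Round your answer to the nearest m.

94 m

Rounding to 2 decimal places leaves the longitude within ±0.005° of the true value.
At latitude 80.29° a degree of longitude spans 111699 m × cos 80.29° = 111699 × 0.1687 ≈ 18839.3 m.
Maximum E–W displacement: 0.005 × 18839.3 = 94.1966 m.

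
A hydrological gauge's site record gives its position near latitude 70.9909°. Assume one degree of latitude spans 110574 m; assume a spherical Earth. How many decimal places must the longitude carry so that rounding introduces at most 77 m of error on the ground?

At 70.9909° one degree of longitude covers 110574 × cos 70.9909° ≈ 110574 × 0.3257 ≈ 36016 m.
Rounding to N decimal places gives at most 0.5 × 10⁻ᴺ degrees of error, i.e. 0.5 × 10⁻ᴺ × 36016 m.
Setting 18008 × 10⁻ᴺ ≤ 77 gives 10ᴺ ≥ 233.9, i.e. N ≥ 2.37.
N = 2 would give 180 m (too coarse); N = 3 gives 18 m ≤ 77 m.

3 decimal places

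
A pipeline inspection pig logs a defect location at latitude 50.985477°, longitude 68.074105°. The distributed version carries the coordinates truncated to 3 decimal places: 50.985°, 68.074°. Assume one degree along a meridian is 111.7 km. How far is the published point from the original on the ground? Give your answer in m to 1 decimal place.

The latitude changed by +0.000477° and the longitude by +0.000105°.
North–south shift: 0.000477 × 111700 = 53.2809 m.
E–W at 50.985°: 0.000105° × 111700 × cos 50.985° = 0.000105 × 111700 × 0.6295 ≈ 7.38337 m.
Combined displacement = (53.2809² + 7.38337²)^½ ≈ 53.79 m.

53.8 m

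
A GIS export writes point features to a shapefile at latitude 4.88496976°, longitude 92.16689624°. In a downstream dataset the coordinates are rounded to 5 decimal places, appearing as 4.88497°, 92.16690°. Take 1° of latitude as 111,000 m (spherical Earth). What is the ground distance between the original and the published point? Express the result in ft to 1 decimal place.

The latitude changed by -0.00000024° and the longitude by -0.00000376°.
N–S: -0.00000024° × 111000 m/° = -0.02664 m.
East–west at this latitude: -0.00000376° × 111000 × cos 4.88497° ≈ -0.00000376 × 110597 = -0.415844 m.
Combined displacement = (0.02664² + 0.415844²)^½ ≈ 0.416696 m.
In feet: 0.416696 m ÷ 0.3048 ≈ 1.3671 ft.

1.4 ft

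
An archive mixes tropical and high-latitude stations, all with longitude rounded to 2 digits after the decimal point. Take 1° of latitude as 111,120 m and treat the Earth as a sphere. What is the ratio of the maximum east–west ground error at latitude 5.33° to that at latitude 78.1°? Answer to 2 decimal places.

4.83

Rounding to 2 decimal places leaves the longitude within ±0.005° of the true value.
At 5.33°: 0.005° × 111120 × cos 5.33° = 0.005 × 111120 × 0.9957 ≈ 553.2 m.
Error at 78.1° = 0.005° × 111120 × cos 78.1° ≈ 555.6 × 0.2062 = 114.57 m.
Ratio: 553.2 / 114.57 = cos 5.33° / cos 78.1° ≈ 4.8286.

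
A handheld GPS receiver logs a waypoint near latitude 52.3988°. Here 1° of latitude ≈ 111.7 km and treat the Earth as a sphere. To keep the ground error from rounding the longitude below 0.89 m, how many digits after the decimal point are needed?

At 52.3988° one degree of longitude covers 111700 × cos 52.3988° ≈ 111700 × 0.6102 ≈ 68155.1 m.
N decimal places → at most half a unit in the last place, 0.5 × 10⁻ᴺ° = 68155.1/2 × 10⁻ᴺ m.
Need 0.5 × 68155.1 × 10⁻ᴺ ≤ 0.89 → 10⁻ᴺ ≤ 2.612e-05, so N ≥ 4.58.
N = 4 would give 3.41 m (too coarse); N = 5 gives 0.341 m ≤ 0.89 m.

5 decimal places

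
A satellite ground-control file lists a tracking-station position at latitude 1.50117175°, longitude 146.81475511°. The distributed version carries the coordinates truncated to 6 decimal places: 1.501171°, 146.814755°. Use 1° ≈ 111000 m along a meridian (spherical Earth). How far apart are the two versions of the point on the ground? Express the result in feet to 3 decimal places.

0.276 feet

The latitude changed by +0.00000075° and the longitude by +0.00000011°.
North–south shift: 0.00000075 × 111000 = 0.08325 m.
E–W at 1.50117°: 0.00000011° × 111000 × cos 1.50117° = 0.00000011 × 111000 × 0.9997 ≈ 0.0122058 m.
Combined displacement = (0.08325² + 0.0122058²)^½ ≈ 0.08414 m.
Converting: 0.08414 m × 3.2808 ft/m ≈ 0.27605 ft.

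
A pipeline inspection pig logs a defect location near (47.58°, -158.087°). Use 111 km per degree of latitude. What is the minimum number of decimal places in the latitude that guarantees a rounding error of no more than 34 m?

One degree of latitude covers 111000 m.
With N decimal places the half-ulp bound is 0.5·10⁻ᴺ°, or 0.5·10⁻ᴺ × 111000 m on the ground.
Setting 55500 × 10⁻ᴺ ≤ 34 gives 10ᴺ ≥ 1632, i.e. N ≥ 3.21.
At 3 places the error can reach 55.5 m, but 4 places keeps it to 5.55 m.

4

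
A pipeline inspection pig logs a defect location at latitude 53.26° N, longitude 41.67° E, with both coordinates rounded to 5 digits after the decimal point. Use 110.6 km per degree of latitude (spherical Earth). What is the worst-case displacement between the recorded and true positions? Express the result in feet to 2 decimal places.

2.11 feet

Rounding to 5 decimal places leaves each coordinate within ±5e-06° of the true value.
Latitude error → 5e-06 × 110600 = 0.553 m along the meridian.
Longitude error → 5e-06 × 110600 × cos 53.26° = 5e-06 × 110600 × 0.5982 ≈ 0.330796 m.
The two errors are perpendicular, so the maximum displacement is √(0.553² + 0.330796²) ≈ 0.644387 m.
In feet: 0.644387 m ÷ 0.3048 ≈ 2.1141 ft.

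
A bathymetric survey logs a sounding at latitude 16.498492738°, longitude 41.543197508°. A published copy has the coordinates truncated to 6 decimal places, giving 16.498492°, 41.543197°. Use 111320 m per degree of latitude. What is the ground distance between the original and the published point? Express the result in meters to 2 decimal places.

Δlat = 16.498492738 − 16.498492 = +0.000000738°; Δlon = 41.543197508 − 41.543197 = +0.000000508°.
North–south shift: 0.000000738 × 111320 = 0.0821542 m.
East–west at this latitude: 0.000000508° × 111320 × cos 16.4985° ≈ 0.000000508 × 106737 = 0.0542222 m.
Distance: √(0.0821542² + 0.0542222²) ≈ 0.0984345 m.

0.10 meters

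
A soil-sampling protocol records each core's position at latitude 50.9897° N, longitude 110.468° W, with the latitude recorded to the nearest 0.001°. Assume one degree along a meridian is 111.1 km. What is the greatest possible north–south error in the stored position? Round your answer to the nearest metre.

Rounding to 3 decimal places leaves the latitude within ±0.0005° of the true value.
North–south distance: 0.0005° × 111100 m/° = 55.55 m.

56 metres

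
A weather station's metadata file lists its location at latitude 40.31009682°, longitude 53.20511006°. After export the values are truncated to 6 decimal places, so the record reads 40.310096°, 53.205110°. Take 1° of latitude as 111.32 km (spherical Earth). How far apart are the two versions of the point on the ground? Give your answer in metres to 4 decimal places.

Δlat = 40.31009682 − 40.310096 = +0.00000082°; Δlon = 53.20511006 − 53.205110 = +0.00000006°.
N–S: 0.00000082° × 111320 m/° = 0.0912824 m.
East–west at this latitude: 0.00000006° × 111320 × cos 40.3101° ≈ 0.00000006 × 84887.6 = 0.00509325 m.
Distance: √(0.0912824² + 0.00509325²) ≈ 0.0914244 m.

0.0914 metres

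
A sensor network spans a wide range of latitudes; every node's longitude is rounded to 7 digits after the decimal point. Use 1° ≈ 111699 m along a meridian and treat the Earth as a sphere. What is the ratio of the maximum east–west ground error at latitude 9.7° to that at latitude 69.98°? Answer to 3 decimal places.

2.879

Rounding to 7 decimal places leaves the longitude within ±5e-08° of the true value.
At 9.7°: 5e-08° × 111699 × cos 9.7° = 5e-08 × 111699 × 0.9857 ≈ 0.0055051 m.
Error at 69.98° = 5e-08° × 111699 × cos 69.98° ≈ 0.0055849 × 0.3423 = 0.001912 m.
The ratio reduces to cos 9.7° / cos 69.98° = 0.9857/0.3423 ≈ 2.8792.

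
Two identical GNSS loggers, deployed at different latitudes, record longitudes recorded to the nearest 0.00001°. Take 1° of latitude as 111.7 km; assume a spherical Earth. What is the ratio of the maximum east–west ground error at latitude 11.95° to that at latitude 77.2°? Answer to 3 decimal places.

Rounding to 5 decimal places leaves the longitude within ±5e-06° of the true value.
At 11.95°: 5e-06° × 111700 × cos 11.95° = 5e-06 × 111700 × 0.9783 ≈ 0.5464 m.
Error at 77.2° = 5e-06° × 111700 × cos 77.2° ≈ 0.5585 × 0.2215 = 0.12373 m.
The ratio reduces to cos 11.95° / cos 77.2° = 0.9783/0.2215 ≈ 4.4159.

4.416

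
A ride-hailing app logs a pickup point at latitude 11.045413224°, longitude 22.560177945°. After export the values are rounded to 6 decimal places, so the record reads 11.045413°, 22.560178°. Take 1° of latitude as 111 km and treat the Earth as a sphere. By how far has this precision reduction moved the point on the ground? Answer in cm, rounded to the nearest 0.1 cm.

The latitude changed by +0.000000224° and the longitude by -0.000000055°.
North–south shift: 0.000000224 × 111000 = 0.024864 m.
East–west at this latitude: -0.000000055° × 111000 × cos 11.0454° ≈ -0.000000055 × 108944 = -0.00599191 m.
Hypotenuse of the two orthogonal shifts: √(0.024864² + 0.00599191²) = 0.0255758 m.
That is 0.0255758 m = 2.5576 cm.

2.6 cm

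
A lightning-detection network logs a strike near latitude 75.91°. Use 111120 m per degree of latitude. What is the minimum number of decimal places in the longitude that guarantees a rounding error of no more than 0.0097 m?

7

At 75.91° one degree of longitude covers 111120 × cos 75.91° ≈ 111120 × 0.2434 ≈ 27051.7 m.
With N decimal places the half-ulp bound is 0.5·10⁻ᴺ°, or 0.5·10⁻ᴺ × 27051.7 m on the ground.
Need 0.5 × 27051.7 × 10⁻ᴺ ≤ 0.0097 → 10⁻ᴺ ≤ 7.171e-07, so N ≥ 6.14.
N = 6 would give 0.0135 m (too coarse); N = 7 gives 0.00135 m ≤ 0.0097 m.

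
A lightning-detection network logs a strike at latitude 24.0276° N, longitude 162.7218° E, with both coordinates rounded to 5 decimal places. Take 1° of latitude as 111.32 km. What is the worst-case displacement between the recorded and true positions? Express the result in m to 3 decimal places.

0.754 m

Rounding to 5 decimal places leaves each coordinate within ±5e-06° of the true value.
North–south component: 5e-06° × 111320 = 0.5566 m.
E–W at 24.0276°: 5e-06° × 111320 × cos 24.0276° = 5e-06 × 111320 × 0.9133 ≈ 0.50837 m.
Combining orthogonally: (0.5566² + 0.50837²)^½ ≈ 0.75382 m.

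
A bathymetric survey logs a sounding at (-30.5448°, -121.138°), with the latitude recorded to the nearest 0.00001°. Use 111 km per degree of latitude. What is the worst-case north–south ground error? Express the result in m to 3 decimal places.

0.555 m

Rounding to 5 decimal places leaves the latitude within ±5e-06° of the true value.
Along the meridian that is 5e-06° × 111000 m/° = 0.555 m.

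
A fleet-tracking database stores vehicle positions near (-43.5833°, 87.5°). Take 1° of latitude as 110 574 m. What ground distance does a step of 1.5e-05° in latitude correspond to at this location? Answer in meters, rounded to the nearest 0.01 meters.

1.66 meters

Along a meridian 1.5e-05° is 1.5e-05 × 110574 = 1.65861 m.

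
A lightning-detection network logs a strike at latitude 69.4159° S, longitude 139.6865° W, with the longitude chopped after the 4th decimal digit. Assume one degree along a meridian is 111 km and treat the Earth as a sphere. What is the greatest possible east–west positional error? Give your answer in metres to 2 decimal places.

3.90 metres

Truncating at 4 decimal places can drop up to a full unit in the last place, so the longitude may be off by as much as 0.0001°.
One degree of longitude at 69.4159° is 111000 × cos 69.4159° ≈ 111000 × 0.3516 = 39025.6 m.
Maximum E–W displacement: 0.0001 × 39025.6 = 3.90256 m.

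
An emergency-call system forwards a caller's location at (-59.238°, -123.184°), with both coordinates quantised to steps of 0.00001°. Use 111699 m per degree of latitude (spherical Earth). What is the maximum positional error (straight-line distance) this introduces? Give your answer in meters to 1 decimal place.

With a 0.00001° grid the true value lies within half a step, ±0.00001°/2 = ±5e-06°, of the stored one.
North–south component: 5e-06° × 111699 = 0.558495 m.
East–west component at 59.238°: 5e-06° × 111699 × cos 59.238° ≈ 5e-06 × 57131 ≈ 0.285655 m.
Combining orthogonally: (0.558495² + 0.285655²)^½ ≈ 0.627308 m.

0.6 meters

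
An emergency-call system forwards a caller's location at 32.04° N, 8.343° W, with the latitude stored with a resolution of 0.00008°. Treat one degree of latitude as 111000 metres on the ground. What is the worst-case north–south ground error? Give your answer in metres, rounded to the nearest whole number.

4 metres

With a 0.00008° grid the true value lies within half a step, ±0.00008°/2 = ±4e-05°, of the stored one.
Along the meridian that is 4e-05° × 111000 m/° = 4.44 m.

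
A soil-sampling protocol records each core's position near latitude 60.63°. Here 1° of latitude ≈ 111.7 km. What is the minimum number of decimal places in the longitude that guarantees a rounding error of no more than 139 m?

At 60.63° one degree of longitude covers 111700 × cos 60.63° ≈ 111700 × 0.4904 ≈ 54783 m.
With N decimal places the half-ulp bound is 0.5·10⁻ᴺ°, or 0.5·10⁻ᴺ × 54783 m on the ground.
Setting 27391.5 × 10⁻ᴺ ≤ 139 gives 10ᴺ ≥ 197.1, i.e. N ≥ 2.29.
So 3 decimal places suffice (27.4 m); 2 would allow up to 274 m.

3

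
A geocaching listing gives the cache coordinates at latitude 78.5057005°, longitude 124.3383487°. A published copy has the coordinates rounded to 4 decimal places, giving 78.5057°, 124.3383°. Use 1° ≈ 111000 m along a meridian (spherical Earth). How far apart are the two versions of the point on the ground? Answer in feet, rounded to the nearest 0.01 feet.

The latitude changed by +0.0000005° and the longitude by +0.0000487°.
North–south shift: 0.0000005 × 111000 = 0.0555 m.
East–west at this latitude: 0.0000487° × 111000 × cos 78.5057° ≈ 0.0000487 × 22119 = 1.0772 m.
Hypotenuse of the two orthogonal shifts: √(0.0555² + 1.0772²) = 1.07863 m.
Converting: 1.07863 m × 3.2808 ft/m ≈ 3.5388 ft.

3.54 feet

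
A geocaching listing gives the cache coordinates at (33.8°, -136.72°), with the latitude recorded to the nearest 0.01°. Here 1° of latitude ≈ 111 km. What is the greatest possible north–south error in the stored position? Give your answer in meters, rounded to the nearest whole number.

Rounding to 2 decimal places leaves the latitude within ±0.005° of the true value.
Along the meridian that is 0.005° × 111000 m/° = 555 m.

555 meters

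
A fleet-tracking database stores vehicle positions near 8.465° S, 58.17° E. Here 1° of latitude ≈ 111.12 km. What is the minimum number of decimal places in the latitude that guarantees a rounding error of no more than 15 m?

4 decimal places

One degree of latitude covers 111120 m.
Rounding to N decimal places gives at most 0.5 × 10⁻ᴺ degrees of error, i.e. 0.5 × 10⁻ᴺ × 111120 m.
Need 0.5 × 111120 × 10⁻ᴺ ≤ 15 → 10⁻ᴺ ≤ 2.700e-04, so N ≥ 3.57.
At 3 places the error can reach 55.6 m, but 4 places keeps it to 5.56 m.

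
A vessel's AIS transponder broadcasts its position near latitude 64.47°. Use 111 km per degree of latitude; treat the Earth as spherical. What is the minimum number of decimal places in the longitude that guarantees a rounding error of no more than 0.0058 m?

7

At 64.47° one degree of longitude covers 111000 × cos 64.47° ≈ 111000 × 0.4310 ≈ 47839.2 m.
With N decimal places the half-ulp bound is 0.5·10⁻ᴺ°, or 0.5·10⁻ᴺ × 47839.2 m on the ground.
Setting 23919.6 × 10⁻ᴺ ≤ 0.0058 gives 10ᴺ ≥ 4.124e+06, i.e. N ≥ 6.62.
At 6 places the error can reach 0.0239 m, but 7 places keeps it to 0.00239 m.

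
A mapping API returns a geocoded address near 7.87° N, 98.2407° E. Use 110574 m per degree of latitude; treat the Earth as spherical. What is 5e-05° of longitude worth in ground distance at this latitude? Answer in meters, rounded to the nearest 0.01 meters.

One degree of longitude here spans 110574 × cos 7.87° = 110574 × 0.9906 ≈ 109533 m; 5e-05° of that is 5.47663 m.

5.48 meters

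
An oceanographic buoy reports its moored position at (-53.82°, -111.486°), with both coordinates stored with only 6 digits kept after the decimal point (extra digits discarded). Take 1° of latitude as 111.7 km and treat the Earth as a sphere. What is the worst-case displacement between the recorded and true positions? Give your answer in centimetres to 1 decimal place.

13.0 centimetres

Truncating at 6 decimal places can drop up to a full unit in the last place, so each coordinate may be off by as much as 1e-06°.
Latitude error → 1e-06 × 111700 = 0.1117 m along the meridian.
East–west component at 53.82°: 1e-06° × 111700 × cos 53.82° ≈ 1e-06 × 65939.2 ≈ 0.0659392 m.
The two errors are perpendicular, so the maximum displacement is √(0.1117² + 0.0659392²) ≈ 0.129711 m.
That is 0.129711 m = 12.971 cm.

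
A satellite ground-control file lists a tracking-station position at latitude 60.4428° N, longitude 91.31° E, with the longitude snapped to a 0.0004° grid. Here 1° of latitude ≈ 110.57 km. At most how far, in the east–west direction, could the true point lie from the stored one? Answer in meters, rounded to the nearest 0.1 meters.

With a 0.0004° grid the true value lies within half a step, ±0.0004°/2 = ±0.0002°, of the stored one.
One degree of longitude at 60.4428° is 110570 × cos 60.4428° ≈ 110570 × 0.4933 = 54543.3 m.
Maximum E–W displacement: 0.0002 × 54543.3 = 10.9087 m.

10.9 meters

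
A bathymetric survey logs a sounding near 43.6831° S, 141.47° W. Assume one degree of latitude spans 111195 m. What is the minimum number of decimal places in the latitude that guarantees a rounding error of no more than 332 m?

One degree of latitude covers 111195 m.
N decimal places → at most half a unit in the last place, 0.5 × 10⁻ᴺ° = 111195/2 × 10⁻ᴺ m.
Setting 55597.5 × 10⁻ᴺ ≤ 332 gives 10ᴺ ≥ 167.5, i.e. N ≥ 2.22.
N = 2 would give 556 m (too coarse); N = 3 gives 55.6 m ≤ 332 m.

3 decimal places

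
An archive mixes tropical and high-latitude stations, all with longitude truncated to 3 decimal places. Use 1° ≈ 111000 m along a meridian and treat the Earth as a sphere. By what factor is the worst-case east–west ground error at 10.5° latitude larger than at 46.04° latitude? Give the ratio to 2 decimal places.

1.42

Truncating at 3 decimal places can drop up to a full unit in the last place, so the longitude may be off by as much as 0.001°.
Error at 10.5° = 0.001° × 111000 × cos 10.5° ≈ 111 × 0.9833 = 109.14 m.
At 46.04°: 0.001° × 111000 × cos 46.04° = 0.001 × 111000 × 0.6942 ≈ 77.051 m.
Ratio: 109.14 / 77.051 = cos 10.5° / cos 46.04° ≈ 1.4165.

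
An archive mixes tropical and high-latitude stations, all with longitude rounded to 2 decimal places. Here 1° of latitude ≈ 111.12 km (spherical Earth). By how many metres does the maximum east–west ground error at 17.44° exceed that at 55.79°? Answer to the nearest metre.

218 metres

Rounding to 2 decimal places leaves the longitude within ±0.005° of the true value.
Error at 17.44° = 0.005° × 111120 × cos 17.44° ≈ 555.6 × 0.9540 = 530.06 m.
Error at 55.79° = 0.005° × 111120 × cos 55.79° ≈ 555.6 × 0.5622 = 312.37 m.
So the lower-latitude error exceeds the higher by 530.06 − 312.37 = 217.69 m.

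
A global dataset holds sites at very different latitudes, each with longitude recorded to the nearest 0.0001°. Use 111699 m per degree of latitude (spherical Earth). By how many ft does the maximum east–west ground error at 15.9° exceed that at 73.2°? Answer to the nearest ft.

12 ft

Rounding to 4 decimal places leaves the longitude within ±5e-05° of the true value.
Error at 15.9° = 5e-05° × 111699 × cos 15.9° ≈ 5.585 × 0.9617 = 5.3713 m.
At 73.2°: 5e-05° × 111699 × cos 73.2° = 5e-05 × 111699 × 0.2890 ≈ 1.6142 m.
So the lower-latitude error exceeds the higher by 5.3713 − 1.6142 = 3.757 m.
Converting: 3.75705 m × 3.2808 ft/m ≈ 12.326 ft.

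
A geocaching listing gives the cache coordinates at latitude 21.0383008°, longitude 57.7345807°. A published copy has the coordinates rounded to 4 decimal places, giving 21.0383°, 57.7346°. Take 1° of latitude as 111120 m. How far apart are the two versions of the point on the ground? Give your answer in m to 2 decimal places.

2.00 m

The latitude changed by +0.0000008° and the longitude by -0.0000193°.
North–south shift: 0.0000008 × 111120 = 0.088896 m.
E–W at 21.0383°: -0.0000193° × 111120 × cos 21.0383° = -0.0000193 × 111120 × 0.9333 ≈ -2.00166 m.
Combined displacement = (0.088896² + 2.00166²)^½ ≈ 2.00363 m.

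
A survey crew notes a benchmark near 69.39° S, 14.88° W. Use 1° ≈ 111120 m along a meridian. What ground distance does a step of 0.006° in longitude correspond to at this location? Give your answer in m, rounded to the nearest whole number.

One degree of longitude here spans 111120 × cos 69.39° = 111120 × 0.3520 ≈ 39114.8 m; 0.006° of that is 234.689 m.

235 m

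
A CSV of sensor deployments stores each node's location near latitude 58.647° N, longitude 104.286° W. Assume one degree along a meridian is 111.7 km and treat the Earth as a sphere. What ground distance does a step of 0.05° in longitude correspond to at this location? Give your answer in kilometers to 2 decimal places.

One degree of longitude here spans 111700 × cos 58.647° = 111700 × 0.5203 ≈ 58118.5 m; 0.05° of that is 2905.93 m.
That is 2905.93 m = 2.9059 km.

2.91 kilometers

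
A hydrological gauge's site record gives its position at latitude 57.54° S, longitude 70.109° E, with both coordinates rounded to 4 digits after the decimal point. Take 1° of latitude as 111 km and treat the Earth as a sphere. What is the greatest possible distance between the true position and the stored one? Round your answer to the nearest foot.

Rounding to 4 decimal places leaves each coordinate within ±5e-05° of the true value.
Latitude error → 5e-05 × 111000 = 5.55 m along the meridian.
E–W at 57.54°: 5e-05° × 111000 × cos 57.54° = 5e-05 × 111000 × 0.5367 ≈ 2.97874 m.
Combining orthogonally: (5.55² + 2.97874²)^½ ≈ 6.29884 m.
In feet: 6.29884 m ÷ 0.3048 ≈ 20.665 ft.

21 feet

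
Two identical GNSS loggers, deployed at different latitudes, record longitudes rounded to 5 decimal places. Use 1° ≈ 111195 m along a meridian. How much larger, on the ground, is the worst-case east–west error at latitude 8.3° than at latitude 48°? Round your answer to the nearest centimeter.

18 centimeters

Rounding to 5 decimal places leaves the longitude within ±5e-06° of the true value.
Error at 8.3° = 5e-06° × 111195 × cos 8.3° ≈ 0.55597 × 0.9895 = 0.55015 m.
At 48°: 5e-06° × 111195 × cos 48° = 5e-06 × 111195 × 0.6691 ≈ 0.37202 m.
So the lower-latitude error exceeds the higher by 0.55015 − 0.37202 = 0.17813 m.
That is 0.178132 m = 17.813 cm.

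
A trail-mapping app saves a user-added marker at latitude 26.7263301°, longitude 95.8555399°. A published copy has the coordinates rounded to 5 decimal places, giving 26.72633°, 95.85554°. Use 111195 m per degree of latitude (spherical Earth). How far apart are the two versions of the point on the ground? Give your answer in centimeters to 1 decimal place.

Δlat = 26.7263301 − 26.72633 = +0.0000001°; Δlon = 95.8555399 − 95.85554 = -0.0000001°.
North–south shift: 0.0000001 × 111195 = 0.0111195 m.
East–west at this latitude: -0.0000001° × 111195 × cos 26.7263° ≈ -0.0000001 × 99315.5 = -0.00993155 m.
Distance: √(0.0111195² + 0.00993155²) ≈ 0.014909 m.
That is 0.014909 m = 1.4909 cm.

1.5 centimeters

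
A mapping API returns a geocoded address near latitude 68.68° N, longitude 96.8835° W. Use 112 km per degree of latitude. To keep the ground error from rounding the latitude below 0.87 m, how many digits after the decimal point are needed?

One degree of latitude covers 112000 m.
N decimal places → at most half a unit in the last place, 0.5 × 10⁻ᴺ° = 112000/2 × 10⁻ᴺ m.
Need 0.5 × 112000 × 10⁻ᴺ ≤ 0.87 → 10⁻ᴺ ≤ 1.554e-05, so N ≥ 4.81.
At 4 places the error can reach 5.6 m, but 5 places keeps it to 0.56 m.

5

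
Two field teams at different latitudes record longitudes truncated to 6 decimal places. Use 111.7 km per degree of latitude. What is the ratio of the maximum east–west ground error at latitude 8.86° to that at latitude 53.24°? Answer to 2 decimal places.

1.65

Truncating at 6 decimal places can drop up to a full unit in the last place, so the longitude may be off by as much as 1e-06°.
Error at 8.86° = 1e-06° × 111700 × cos 8.86° ≈ 0.1117 × 0.9881 = 0.11037 m.
At 53.24°: 1e-06° × 111700 × cos 53.24° = 1e-06 × 111700 × 0.5985 ≈ 0.066848 m.
Ratio: 0.11037 / 0.066848 = cos 8.86° / cos 53.24° ≈ 1.6510.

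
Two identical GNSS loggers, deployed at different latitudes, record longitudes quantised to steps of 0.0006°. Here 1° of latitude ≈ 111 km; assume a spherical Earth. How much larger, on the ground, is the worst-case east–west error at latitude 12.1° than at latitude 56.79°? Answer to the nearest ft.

47 ft

With a 0.0006° grid the true value lies within half a step, ±0.0006°/2 = ±0.0003°, of the stored one.
At 12.1°: 0.0003° × 111000 × cos 12.1° = 0.0003 × 111000 × 0.9778 ≈ 32.56 m.
At 56.79°: 0.0003° × 111000 × cos 56.79° = 0.0003 × 111000 × 0.5477 ≈ 18.239 m.
Difference: 32.56 − 18.239 = 14.321 m.
In feet: 14.3215 m ÷ 0.3048 ≈ 46.986 ft.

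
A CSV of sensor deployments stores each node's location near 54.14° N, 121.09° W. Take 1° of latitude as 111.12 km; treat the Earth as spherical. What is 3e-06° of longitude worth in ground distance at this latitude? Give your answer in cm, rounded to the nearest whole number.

3e-06° of longitude at 54.14° is 3e-06 × 111120 × cos 54.14° ≈ 3e-06 × 65094.8 = 0.195285 m.
That is 0.195285 m = 19.528 cm.

20 cm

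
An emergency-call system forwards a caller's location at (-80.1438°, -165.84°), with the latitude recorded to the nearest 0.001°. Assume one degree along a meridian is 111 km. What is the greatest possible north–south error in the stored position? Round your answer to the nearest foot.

Rounding to 3 decimal places leaves the latitude within ±0.0005° of the true value.
Along the meridian that is 0.0005° × 111000 m/° = 55.5 m.
In feet: 55.5 m ÷ 0.3048 ≈ 182.09 ft.

182 feet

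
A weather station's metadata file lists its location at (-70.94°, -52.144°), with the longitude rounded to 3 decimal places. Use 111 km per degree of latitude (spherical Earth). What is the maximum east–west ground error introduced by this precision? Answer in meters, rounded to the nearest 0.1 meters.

18.1 meters

Rounding to 3 decimal places leaves the longitude within ±0.0005° of the true value.
At latitude 70.94° a degree of longitude spans 111000 m × cos 70.94° = 111000 × 0.3266 ≈ 36248 m.
Maximum E–W displacement: 0.0005 × 36248 = 18.124 m.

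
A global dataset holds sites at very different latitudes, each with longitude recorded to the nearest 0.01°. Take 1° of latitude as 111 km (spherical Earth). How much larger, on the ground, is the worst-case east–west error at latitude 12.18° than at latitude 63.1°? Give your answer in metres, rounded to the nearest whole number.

Rounding to 2 decimal places leaves the longitude within ±0.005° of the true value.
Error at 12.18° = 0.005° × 111000 × cos 12.18° ≈ 555 × 0.9775 = 542.51 m.
At 63.1°: 0.005° × 111000 × cos 63.1° = 0.005 × 111000 × 0.4524 ≈ 251.1 m.
So the lower-latitude error exceeds the higher by 542.51 − 251.1 = 291.41 m.

291 metres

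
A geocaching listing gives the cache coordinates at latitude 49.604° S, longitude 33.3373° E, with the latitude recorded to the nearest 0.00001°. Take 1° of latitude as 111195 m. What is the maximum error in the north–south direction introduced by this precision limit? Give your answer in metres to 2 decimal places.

0.56 metres

Rounding to 5 decimal places leaves the latitude within ±5e-06° of the true value.
So the N–S error is at most 5e-06 × 111195 = 0.555975 m.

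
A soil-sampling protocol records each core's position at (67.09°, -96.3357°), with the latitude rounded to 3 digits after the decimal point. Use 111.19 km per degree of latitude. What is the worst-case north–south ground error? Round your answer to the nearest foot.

Rounding to 3 decimal places leaves the latitude within ±0.0005° of the true value.
North–south distance: 0.0005° × 111190 m/° = 55.595 m.
In feet: 55.595 m ÷ 0.3048 ≈ 182.4 ft.

182 feet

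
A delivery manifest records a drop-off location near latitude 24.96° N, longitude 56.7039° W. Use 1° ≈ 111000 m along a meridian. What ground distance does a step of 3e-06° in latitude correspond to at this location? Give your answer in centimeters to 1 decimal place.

3e-06° × 111000 m/° = 0.333 m.
That is 0.333 m = 33.3 cm.

33.3 centimeters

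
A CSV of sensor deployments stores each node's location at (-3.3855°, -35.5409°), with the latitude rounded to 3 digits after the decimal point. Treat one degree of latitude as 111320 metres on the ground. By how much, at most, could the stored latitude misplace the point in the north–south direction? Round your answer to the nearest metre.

Rounding to 3 decimal places leaves the latitude within ±0.0005° of the true value.
Along the meridian that is 0.0005° × 111320 m/° = 55.66 m.

56 metres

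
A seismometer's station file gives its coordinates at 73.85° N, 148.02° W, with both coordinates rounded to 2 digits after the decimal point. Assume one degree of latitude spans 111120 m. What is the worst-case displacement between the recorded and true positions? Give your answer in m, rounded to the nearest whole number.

Rounding to 2 decimal places leaves each coordinate within ±0.005° of the true value.
Latitude error → 0.005 × 111120 = 555.6 m along the meridian.
Longitude error → 0.005 × 111120 × cos 73.85° = 0.005 × 111120 × 0.2782 ≈ 154.542 m.
Worst case both components are at the extreme and orthogonal: √(555.6² + 154.542²) ≈ 576.693 m.

577 m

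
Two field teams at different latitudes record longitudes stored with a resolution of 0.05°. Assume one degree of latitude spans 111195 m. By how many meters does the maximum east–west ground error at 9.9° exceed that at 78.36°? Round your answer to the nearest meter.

2178 meters

With a 0.05° grid the true value lies within half a step, ±0.05°/2 = ±0.025°, of the stored one.
Error at 9.9° = 0.025° × 111195 × cos 9.9° ≈ 2779.9 × 0.9851 = 2738.5 m.
At 78.36°: 0.025° × 111195 × cos 78.36° = 0.025 × 111195 × 0.2018 ≈ 560.87 m.
Difference: 2738.5 − 560.87 = 2177.6 m.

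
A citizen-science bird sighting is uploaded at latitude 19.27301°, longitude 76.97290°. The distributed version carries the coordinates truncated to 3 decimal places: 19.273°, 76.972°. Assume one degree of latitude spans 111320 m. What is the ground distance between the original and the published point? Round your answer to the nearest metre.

95 metres

Δlat = 19.27301 − 19.273 = +0.00001°; Δlon = 76.97290 − 76.972 = +0.00090°.
N–S: 0.00001° × 111320 m/° = 1.1132 m.
E–W at 19.273°: 0.00090° × 111320 × cos 19.273° = 0.00090 × 111320 × 0.9440 ≈ 94.5731 m.
Hypotenuse of the two orthogonal shifts: √(1.1132² + 94.5731²) = 94.5797 m.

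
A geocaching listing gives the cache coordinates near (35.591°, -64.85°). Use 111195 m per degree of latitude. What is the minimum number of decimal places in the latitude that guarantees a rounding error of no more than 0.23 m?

6

One degree of latitude covers 111195 m.
N decimal places → at most half a unit in the last place, 0.5 × 10⁻ᴺ° = 111195/2 × 10⁻ᴺ m.
Need 0.5 × 111195 × 10⁻ᴺ ≤ 0.23 → 10⁻ᴺ ≤ 4.137e-06, so N ≥ 5.38.
So 6 decimal places suffice (0.0556 m); 5 would allow up to 0.556 m.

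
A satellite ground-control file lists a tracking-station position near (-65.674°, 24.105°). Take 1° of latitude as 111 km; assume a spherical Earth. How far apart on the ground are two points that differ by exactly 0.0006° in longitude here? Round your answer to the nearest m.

27 m

At 65.674° a degree of longitude is 111000 × cos 65.674° ≈ 45724 m, so 0.0006° corresponds to 27.4344 m.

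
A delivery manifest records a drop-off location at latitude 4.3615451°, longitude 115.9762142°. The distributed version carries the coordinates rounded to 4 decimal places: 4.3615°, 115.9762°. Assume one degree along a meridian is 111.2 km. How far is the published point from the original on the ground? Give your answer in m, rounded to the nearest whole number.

5 m

Δlat = 4.3615451 − 4.3615 = +0.0000451°; Δlon = 115.9762142 − 115.9762 = +0.0000142°.
North–south shift: 0.0000451 × 111200 = 5.01512 m.
East–west at this latitude: 0.0000142° × 111200 × cos 4.3615° ≈ 0.0000142 × 110878 = 1.57447 m.
Combined displacement = (5.01512² + 1.57447²)^½ ≈ 5.25646 m.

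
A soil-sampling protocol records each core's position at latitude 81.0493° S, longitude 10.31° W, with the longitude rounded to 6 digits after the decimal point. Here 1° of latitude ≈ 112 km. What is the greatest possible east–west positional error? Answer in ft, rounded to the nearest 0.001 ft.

0.029 ft

Rounding to 6 decimal places leaves the longitude within ±5e-07° of the true value.
One degree of longitude at 81.0493° is 112000 × cos 81.0493° ≈ 112000 × 0.1556 = 17425.5 m.
East–west error: 5e-07° × 17425.5 m/° ≈ 0.00871273 m.
In feet: 0.00871273 m ÷ 0.3048 ≈ 0.028585 ft.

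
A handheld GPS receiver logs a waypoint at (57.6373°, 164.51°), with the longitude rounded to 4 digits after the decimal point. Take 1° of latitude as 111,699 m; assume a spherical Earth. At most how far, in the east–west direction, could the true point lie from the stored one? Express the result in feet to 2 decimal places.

Rounding to 4 decimal places leaves the longitude within ±5e-05° of the true value.
One degree of longitude at 57.6373° is 111699 × cos 57.6373° ≈ 111699 × 0.5353 = 59789.9 m.
So at most 5e-05° × 59789.9 ≈ 2.9895 m east–west.
In feet: 2.9895 m ÷ 0.3048 ≈ 9.8081 ft.

9.81 feet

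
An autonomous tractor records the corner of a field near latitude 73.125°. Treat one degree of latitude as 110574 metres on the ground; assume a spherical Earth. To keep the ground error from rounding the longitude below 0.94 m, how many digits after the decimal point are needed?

5 decimal places

At 73.125° one degree of longitude covers 110574 × cos 73.125° ≈ 110574 × 0.2903 ≈ 32097.9 m.
With N decimal places the half-ulp bound is 0.5·10⁻ᴺ°, or 0.5·10⁻ᴺ × 32097.9 m on the ground.
Need 0.5 × 32097.9 × 10⁻ᴺ ≤ 0.94 → 10⁻ᴺ ≤ 5.857e-05, so N ≥ 4.23.
At 4 places the error can reach 1.6 m, but 5 places keeps it to 0.16 m.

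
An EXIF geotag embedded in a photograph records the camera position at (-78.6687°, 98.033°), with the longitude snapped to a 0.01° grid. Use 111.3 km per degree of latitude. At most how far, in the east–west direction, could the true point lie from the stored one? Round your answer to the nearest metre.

109 metres

With a 0.01° grid the true value lies within half a step, ±0.01°/2 = ±0.005°, of the stored one.
Parallels shrink by cos φ, so at 78.6687° a degree of longitude is 111300 × 0.1965 ≈ 21868.4 m.
Maximum E–W displacement: 0.005 × 21868.4 = 109.342 m.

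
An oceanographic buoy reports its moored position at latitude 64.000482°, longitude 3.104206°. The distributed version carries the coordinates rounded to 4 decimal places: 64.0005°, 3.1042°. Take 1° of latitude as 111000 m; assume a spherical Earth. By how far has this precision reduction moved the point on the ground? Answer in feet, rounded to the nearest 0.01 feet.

6.62 feet

Δlat = 64.000482 − 64.0005 = -0.000018°; Δlon = 3.104206 − 3.1042 = +0.000006°.
North–south shift: -0.000018 × 111000 = -1.998 m.
East–west at this latitude: 0.000006° × 111000 × cos 64.0005° ≈ 0.000006 × 48658.3 = 0.29195 m.
Distance: √(1.998² + 0.29195²) ≈ 2.01922 m.
In feet: 2.01922 m ÷ 0.3048 ≈ 6.6247 ft.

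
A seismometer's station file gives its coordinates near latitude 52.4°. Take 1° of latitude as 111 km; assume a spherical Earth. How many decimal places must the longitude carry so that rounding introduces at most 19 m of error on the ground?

4 decimal places

At 52.4° one degree of longitude covers 111000 × cos 52.4° ≈ 111000 × 0.6101 ≈ 67726.1 m.
N decimal places → at most half a unit in the last place, 0.5 × 10⁻ᴺ° = 67726.1/2 × 10⁻ᴺ m.
Setting 33863.1 × 10⁻ᴺ ≤ 19 gives 10ᴺ ≥ 1782, i.e. N ≥ 3.25.
At 3 places the error can reach 33.9 m, but 4 places keeps it to 3.39 m.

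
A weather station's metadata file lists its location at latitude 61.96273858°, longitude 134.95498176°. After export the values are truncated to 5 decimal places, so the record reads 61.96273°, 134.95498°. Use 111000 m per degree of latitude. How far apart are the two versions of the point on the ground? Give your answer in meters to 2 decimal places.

0.96 meters

Δlat = 61.96273858 − 61.96273 = +0.00000858°; Δlon = 134.95498176 − 134.95498 = +0.00000176°.
North–south shift: 0.00000858 × 111000 = 0.95238 m.
East–west at this latitude: 0.00000176° × 111000 × cos 61.9627° ≈ 0.00000176 × 52175.1 = 0.0918281 m.
Combined displacement = (0.95238² + 0.0918281²)^½ ≈ 0.956797 m.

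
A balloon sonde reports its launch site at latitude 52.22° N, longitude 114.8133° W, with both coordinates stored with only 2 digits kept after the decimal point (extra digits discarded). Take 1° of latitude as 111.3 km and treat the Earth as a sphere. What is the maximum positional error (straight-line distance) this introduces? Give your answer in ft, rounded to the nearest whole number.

Truncating at 2 decimal places can drop up to a full unit in the last place, so each coordinate may be off by as much as 0.01°.
North–south component: 0.01° × 111300 = 1113 m.
Longitude error → 0.01 × 111300 × cos 52.22° = 0.01 × 111300 × 0.6126 ≈ 681.859 m.
The two errors are perpendicular, so the maximum displacement is √(1113² + 681.859²) ≈ 1305.26 m.
Converting: 1305.26 m × 3.2808 ft/m ≈ 4282.3 ft.

4282 ft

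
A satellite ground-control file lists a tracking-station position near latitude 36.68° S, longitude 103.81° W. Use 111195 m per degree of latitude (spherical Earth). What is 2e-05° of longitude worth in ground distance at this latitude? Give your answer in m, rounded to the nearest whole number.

2 m

One degree of longitude here spans 111195 × cos 36.68° = 111195 × 0.8020 ≈ 89176.6 m; 2e-05° of that is 1.78353 m.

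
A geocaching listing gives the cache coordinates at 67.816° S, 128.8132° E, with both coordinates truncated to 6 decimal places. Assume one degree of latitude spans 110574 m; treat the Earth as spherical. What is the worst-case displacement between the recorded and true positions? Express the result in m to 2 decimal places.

0.12 m

Truncating at 6 decimal places can drop up to a full unit in the last place, so each coordinate may be off by as much as 1e-06°.
North–south component: 1e-06° × 110574 = 0.110574 m.
Longitude error → 1e-06 × 110574 × cos 67.816° = 1e-06 × 110574 × 0.3776 ≈ 0.0417508 m.
Worst case both components are at the extreme and orthogonal: √(0.110574² + 0.0417508²) ≈ 0.118194 m.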